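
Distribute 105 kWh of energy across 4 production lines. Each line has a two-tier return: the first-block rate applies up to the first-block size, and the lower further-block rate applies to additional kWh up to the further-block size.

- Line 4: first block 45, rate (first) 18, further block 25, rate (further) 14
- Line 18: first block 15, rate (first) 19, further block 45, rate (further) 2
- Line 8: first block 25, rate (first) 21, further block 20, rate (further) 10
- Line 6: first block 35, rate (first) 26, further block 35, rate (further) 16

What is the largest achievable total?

Order all 8 blocks by rate: Line 6/tier1 26 > Line 8/tier1 21 > Line 18/tier1 19 > Line 4/tier1 18 > Line 6/tier2 16 > Line 4/tier2 14 > Line 8/tier2 10 > Line 18/tier2 2.
Line 6/tier1 (26): +35 ; 70 left.
Fill Line 8 tier1 block (25 at 21) ; 45 left.
Line 18 tier1 at 19: fill all 15 ; 30 left.
30 remain; put them into Line 4 tier1 at 18.
Total = 26×35 + 21×25 + 19×15 + 18×30 = 2260.

2260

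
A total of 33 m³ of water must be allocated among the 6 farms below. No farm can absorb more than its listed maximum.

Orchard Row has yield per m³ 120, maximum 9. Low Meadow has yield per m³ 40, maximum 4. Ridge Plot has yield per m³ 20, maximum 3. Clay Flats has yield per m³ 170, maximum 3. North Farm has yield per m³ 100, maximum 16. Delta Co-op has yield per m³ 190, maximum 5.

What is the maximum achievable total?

Highest yield per m³ first: Delta Co-op 190 > Clay Flats 170 > Orchard Row 120 > North Farm 100 > Low Meadow 40 > Ridge Plot 20.
Delta Co-op takes 5 to reach its cap of 5 — 28 left.
Clay Flats: +3 to 3 (cap) — 25 left.
Orchard Row: +9 to 9 (cap) — 16 left.
North Farm: +16 to 16 (cap) — 0 left.
Total = 120×9 + 170×3 + 100×16 + 190×5 = 4140.

4140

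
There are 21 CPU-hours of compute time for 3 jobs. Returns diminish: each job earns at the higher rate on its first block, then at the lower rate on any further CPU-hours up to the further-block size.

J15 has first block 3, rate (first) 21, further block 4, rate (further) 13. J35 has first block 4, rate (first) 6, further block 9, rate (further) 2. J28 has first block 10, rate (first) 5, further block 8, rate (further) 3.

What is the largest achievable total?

189

Rank every tier by rate: J15/first 21 > J15/second 13 > J35/first 6 > J28/first 5 > J28/second 3 > J35/second 2.
J15/first (21): +3 — 18 left.
J15/second (13): +4 — 14 left.
Fill J35 first block (4 at 6) — 10 left.
Fill J28 first block (10 at 5) — 0 left.
Total = 21×3 + 13×4 + 6×4 + 5×10 = 189.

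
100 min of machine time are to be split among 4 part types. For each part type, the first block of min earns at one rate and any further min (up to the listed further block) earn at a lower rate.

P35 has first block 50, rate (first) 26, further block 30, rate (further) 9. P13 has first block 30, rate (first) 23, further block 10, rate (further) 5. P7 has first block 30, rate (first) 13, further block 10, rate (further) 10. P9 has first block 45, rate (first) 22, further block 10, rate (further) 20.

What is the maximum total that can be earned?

Treat each block as its own option and order by rate: P35/tier1 26 > P13/tier1 23 > P9/tier1 22 > P9/tier2 20 > P7/tier1 13 > P7/tier2 10 > P35/tier2 9 > P13/tier2 5.
Fill P35 tier1 block (50 at 26) → 50 left.
P13 tier1 at 23: fill all 30 → 20 left.
20 remain; put them into P9 tier1 at 22.
Total = 26×50 + 23×30 + 22×20 = 2430.

2430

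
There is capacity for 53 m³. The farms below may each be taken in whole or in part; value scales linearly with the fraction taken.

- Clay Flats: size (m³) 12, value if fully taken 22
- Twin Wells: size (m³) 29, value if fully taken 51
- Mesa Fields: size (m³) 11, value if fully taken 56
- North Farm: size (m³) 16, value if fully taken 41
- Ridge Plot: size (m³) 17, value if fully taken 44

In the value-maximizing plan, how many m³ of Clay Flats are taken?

9

Sort by value density: Mesa Fields 56/11≈5.09, Ridge Plot 44/17≈2.59, North Farm 41/16≈2.56, Clay Flats 22/12≈1.83, Twin Wells 51/29≈1.76.
Take all of Mesa Fields (11 m³, value 56) → 42 m³ left.
Take all of Ridge Plot (17 m³, value 44) → 25 m³ left.
Take all of North Farm (16 m³, value 41) → 9 m³ left.
Fill the last 9 m³ with part of Clay Flats: 9/12 of it earns 16.5.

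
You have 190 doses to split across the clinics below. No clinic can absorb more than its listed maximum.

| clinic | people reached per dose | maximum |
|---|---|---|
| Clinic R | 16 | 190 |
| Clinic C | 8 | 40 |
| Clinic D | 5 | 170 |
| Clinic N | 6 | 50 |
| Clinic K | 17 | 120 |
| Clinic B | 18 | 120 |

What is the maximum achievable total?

3350

Rank by people reached per dose: Clinic B 18 > Clinic K 17 > Clinic R 16 > Clinic C 8 > Clinic N 6 > Clinic D 5.
Clinic B takes 120 to reach its cap of 120 — 70 left.
Clinic K has room for 120 but only 70 remain, so it gets 70.
Total = 17×70 + 18×120 = 3350.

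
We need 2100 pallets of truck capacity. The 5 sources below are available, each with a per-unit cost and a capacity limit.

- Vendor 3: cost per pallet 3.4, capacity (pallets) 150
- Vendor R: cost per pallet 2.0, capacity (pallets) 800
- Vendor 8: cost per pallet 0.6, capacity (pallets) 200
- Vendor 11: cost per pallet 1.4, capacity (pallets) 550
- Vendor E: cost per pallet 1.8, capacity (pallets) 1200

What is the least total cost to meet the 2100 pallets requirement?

3350

Fill from the cheapest source first.
Vendor 8 (0.6): use full 200 ; 1900 pallets to go.
Take 550 from Vendor 11 at 1.4 ; need 1350 more.
Vendor E (1.8): use full 1200 ; 150 pallets to go.
Vendor R at 2.0: take 150 of its 800 ; requirement met.
Vendor 3: unused.
Cost = 200×0.6 + 550×1.4 + 1200×1.8 + 150×2.0 = 3350.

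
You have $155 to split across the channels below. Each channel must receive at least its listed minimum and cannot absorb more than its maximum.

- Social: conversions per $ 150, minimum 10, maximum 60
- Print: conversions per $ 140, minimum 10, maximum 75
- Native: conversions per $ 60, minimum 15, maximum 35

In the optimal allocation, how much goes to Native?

20

Meeting every minimum uses 10+10+15 = 35 $, leaving 120.
Rank by conversions per $: Social 150 > Print 140 > Native 60.
Social: +50 to 60 (cap) ; 70 left.
Print takes 65 more to reach its cap of 75 ; 5 left.
Native has room for 20 more but only 5 remain, so it gets 20.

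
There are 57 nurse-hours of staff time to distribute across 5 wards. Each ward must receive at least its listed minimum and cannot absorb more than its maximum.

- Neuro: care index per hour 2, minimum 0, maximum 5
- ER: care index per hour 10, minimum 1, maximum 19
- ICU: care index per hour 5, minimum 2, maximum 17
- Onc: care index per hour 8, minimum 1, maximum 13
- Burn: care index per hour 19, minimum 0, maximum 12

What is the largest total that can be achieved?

587

Meeting every minimum uses 0+1+2+1+0 = 4 nurse-hours, leaving 53.
Order the wards by care index per hour: Burn 19 > ER 10 > Onc 8 > ICU 5 > Neuro 2.
Burn takes 12 more to reach its cap of 12 → 41 left.
ER: +18 to 19 (cap) → 23 left.
Give Onc 12 more to hit its cap of 13 → 11 left.
Only 11 left; ICU takes them to reach 13.
Total = 10×19 + 5×13 + 8×13 + 19×12 = 587.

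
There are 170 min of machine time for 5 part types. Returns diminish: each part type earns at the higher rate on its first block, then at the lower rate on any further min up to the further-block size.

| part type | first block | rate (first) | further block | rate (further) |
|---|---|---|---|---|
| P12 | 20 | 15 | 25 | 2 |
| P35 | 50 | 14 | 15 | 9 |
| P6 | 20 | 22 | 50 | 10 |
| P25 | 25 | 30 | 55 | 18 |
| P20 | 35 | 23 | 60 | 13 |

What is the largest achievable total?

3495

Rank every tier by rate: P25/tier1 30 > P20/tier1 23 > P6/tier1 22 > P25/tier2 18 > P12/tier1 15 > P35/tier1 14 > P20/tier2 13 > P6/tier2 10 > P35/tier2 9 > P12/tier2 2.
Fill P25 tier1 block (25 at 30) ; 145 left.
P20/tier1 (23): +35 ; 110 left.
Fill P6 tier1 block (20 at 22) ; 90 left.
Fill P25 tier2 block (55 at 18) ; 35 left.
P12 tier1 at 15: fill all 20 ; 15 left.
15 remain; put them into P35 tier1 at 14.
Total = 30×25 + 23×35 + 22×20 + 18×55 + 15×20 + 14×15 = 3495.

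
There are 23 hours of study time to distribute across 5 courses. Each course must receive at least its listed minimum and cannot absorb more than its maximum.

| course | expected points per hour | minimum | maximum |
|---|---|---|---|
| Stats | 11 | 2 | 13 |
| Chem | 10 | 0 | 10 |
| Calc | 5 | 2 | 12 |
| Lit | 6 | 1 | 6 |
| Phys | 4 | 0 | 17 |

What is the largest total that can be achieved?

229

Meeting every minimum uses 2+0+2+1+0 = 5 hours, leaving 18.
Highest expected points per hour first: Stats 11 > Chem 10 > Lit 6 > Calc 5 > Phys 4.
Give Stats 11 more to hit its cap of 13 ; 7 left.
Only 7 left; Chem takes them to reach 7.
Total = 11×13 + 10×7 + 5×2 + 6×1 = 229.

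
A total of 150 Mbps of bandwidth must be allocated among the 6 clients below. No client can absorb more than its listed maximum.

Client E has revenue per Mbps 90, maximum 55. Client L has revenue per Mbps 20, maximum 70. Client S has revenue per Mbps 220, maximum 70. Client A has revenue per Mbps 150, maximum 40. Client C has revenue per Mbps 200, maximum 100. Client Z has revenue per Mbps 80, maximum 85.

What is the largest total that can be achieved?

Rank by revenue per Mbps: Client S 220 > Client C 200 > Client A 150 > Client E 90 > Client Z 80 > Client L 20.
Give Client S 70 to hit its cap of 70 — 80 left.
Only 80 left; Client C takes them to reach 80.
Total = 220×70 + 200×80 = 31400.

31400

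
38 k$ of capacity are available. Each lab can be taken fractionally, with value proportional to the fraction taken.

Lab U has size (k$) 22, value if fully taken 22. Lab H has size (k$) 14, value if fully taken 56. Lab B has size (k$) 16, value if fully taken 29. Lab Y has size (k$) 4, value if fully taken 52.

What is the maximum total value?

Rank by value-to-size ratio: Lab Y 52/4≈13, Lab H 56/14≈4, Lab B 29/16≈1.81, Lab U 22/22≈1.
Lab Y: take in full, 4 k$ for value 52 — 34 left.
Take all of Lab H (14 k$, value 56) — 20 k$ left.
Take all of Lab B (16 k$, value 29) — 4 k$ left.
4 k$ left: a 4/22 share of Lab U gives 22×4/22 = 4.
Total value = 141.

141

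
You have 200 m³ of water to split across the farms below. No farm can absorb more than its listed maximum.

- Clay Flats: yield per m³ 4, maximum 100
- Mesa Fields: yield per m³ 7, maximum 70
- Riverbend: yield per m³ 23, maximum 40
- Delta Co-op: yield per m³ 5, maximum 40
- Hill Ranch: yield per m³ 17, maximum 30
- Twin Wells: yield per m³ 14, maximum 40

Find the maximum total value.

2580

Order the farms by yield per m³: Riverbend 23 > Hill Ranch 17 > Twin Wells 14 > Mesa Fields 7 > Delta Co-op 5 > Clay Flats 4.
Give Riverbend 40 to hit its cap of 40 — 160 left.
Give Hill Ranch 30 to hit its cap of 30 — 130 left.
Twin Wells takes 40 to reach its cap of 40 — 90 left.
Mesa Fields: +70 to 70 (cap) — 20 left.
Delta Co-op has room for 40 but only 20 remain, so it gets 20.
Total = 7×70 + 23×40 + 5×20 + 17×30 + 14×40 = 2580.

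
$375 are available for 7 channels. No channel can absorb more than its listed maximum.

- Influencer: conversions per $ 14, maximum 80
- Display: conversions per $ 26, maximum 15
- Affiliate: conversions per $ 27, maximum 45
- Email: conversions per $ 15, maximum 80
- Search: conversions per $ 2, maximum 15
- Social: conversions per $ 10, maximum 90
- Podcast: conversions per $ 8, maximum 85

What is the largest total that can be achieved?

Order the channels by conversions per $: Affiliate 27 > Display 26 > Email 15 > Influencer 14 > Social 10 > Podcast 8 > Search 2.
Affiliate takes 45 to reach its cap of 45 ; 330 left.
Display takes 15 to reach its cap of 15 ; 315 left.
Email takes 80 to reach its cap of 80 ; 235 left.
Influencer: +80 to 80 (cap) ; 155 left.
Give Social 90 to hit its cap of 90 ; 65 left.
Podcast has room for 85 but only 65 remain, so it gets 65.
Total = 14×80 + 26×15 + 27×45 + 15×80 + 10×90 + 8×65 = 5345.

5345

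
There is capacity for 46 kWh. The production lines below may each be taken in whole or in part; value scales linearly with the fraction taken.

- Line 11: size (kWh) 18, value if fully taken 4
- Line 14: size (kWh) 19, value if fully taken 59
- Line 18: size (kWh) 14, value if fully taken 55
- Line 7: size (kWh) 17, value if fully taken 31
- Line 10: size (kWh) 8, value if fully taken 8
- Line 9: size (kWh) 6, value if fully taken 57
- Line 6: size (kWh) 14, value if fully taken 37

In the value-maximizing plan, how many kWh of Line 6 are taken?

Sort by value density: Line 9 57/6≈9.5, Line 18 55/14≈3.93, Line 14 59/19≈3.11, Line 6 37/14≈2.64, Line 7 31/17≈1.82, Line 10 8/8≈1, Line 11 4/18≈0.222.
Line 9: take in full, 6 kWh for value 57 → 40 left.
Line 18: take in full, 14 kWh for value 55 → 26 left.
Line 14: take in full, 19 kWh for value 59 → 7 left.
Fill the last 7 kWh with part of Line 6: 7/14 of it earns 18.5.

7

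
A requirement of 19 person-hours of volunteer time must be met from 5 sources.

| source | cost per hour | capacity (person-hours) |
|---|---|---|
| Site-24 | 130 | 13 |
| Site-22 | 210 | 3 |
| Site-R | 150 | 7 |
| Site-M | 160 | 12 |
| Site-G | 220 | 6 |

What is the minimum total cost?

2590

Fill from the cheapest source first.
Take 13 from Site-24 at 130 — need 6 more.
Take 6 from Site-R at 150 to finish.
Site-M, Site-22, Site-G: unused.
Cost = 13×130 + 6×150 = 2590.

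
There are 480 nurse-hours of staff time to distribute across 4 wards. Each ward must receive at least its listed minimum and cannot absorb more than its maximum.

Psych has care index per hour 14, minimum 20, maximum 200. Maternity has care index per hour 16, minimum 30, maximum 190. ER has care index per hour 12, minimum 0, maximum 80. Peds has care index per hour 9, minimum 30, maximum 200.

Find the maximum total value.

Meeting every minimum uses 20+30+0+30 = 80 nurse-hours, leaving 400.
Highest care index per hour first: Maternity 16 > Psych 14 > ER 12 > Peds 9.
Give Maternity 160 more to hit its cap of 190 ; 240 left.
Psych takes 180 more to reach its cap of 200 ; 60 left.
ER has room for 80 more but only 60 remain, so it gets 60.
Total = 14×200 + 16×190 + 12×60 + 9×30 = 6830.

6830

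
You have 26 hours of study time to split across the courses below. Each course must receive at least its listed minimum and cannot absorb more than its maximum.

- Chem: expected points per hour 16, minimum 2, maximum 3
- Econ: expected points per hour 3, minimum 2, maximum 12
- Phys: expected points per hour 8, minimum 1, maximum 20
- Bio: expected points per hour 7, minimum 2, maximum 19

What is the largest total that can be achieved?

220

Meeting every minimum uses 2+2+1+2 = 7 hours, leaving 19.
Order the courses by expected points per hour: Chem 16 > Phys 8 > Bio 7 > Econ 3.
Chem: +1 to 3 (cap) → 18 left.
Phys: +18 (room for 19) → 19. Pool exhausted.
Total = 16×3 + 3×2 + 8×19 + 7×2 = 220.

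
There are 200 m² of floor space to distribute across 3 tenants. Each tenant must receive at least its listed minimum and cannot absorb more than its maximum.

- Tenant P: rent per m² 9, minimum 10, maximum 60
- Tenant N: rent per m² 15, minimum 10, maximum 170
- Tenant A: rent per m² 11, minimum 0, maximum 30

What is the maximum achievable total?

Meeting every minimum uses 10+10+0 = 20 m², leaving 180.
Highest rent per m² first: Tenant N 15 > Tenant A 11 > Tenant P 9.
Give Tenant N 160 more to hit its cap of 170 — 20 left.
Tenant A has room for 30 more but only 20 remain, so it gets 20.
Total = 9×10 + 15×170 + 11×20 = 2860.

2860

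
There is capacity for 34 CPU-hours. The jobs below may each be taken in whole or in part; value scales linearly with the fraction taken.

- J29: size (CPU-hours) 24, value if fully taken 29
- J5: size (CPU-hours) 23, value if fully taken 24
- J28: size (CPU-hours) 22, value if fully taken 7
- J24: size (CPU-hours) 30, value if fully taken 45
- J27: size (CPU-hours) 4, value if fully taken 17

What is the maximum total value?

Rank by value-to-size ratio: J27 17/4≈4.25, J24 45/30≈1.5, J29 29/24≈1.21, J5 24/23≈1.04, J28 7/22≈0.318.
Take all of J27 (4 CPU-hours, value 17) ; 30 CPU-hours left.
All 30 CPU-hours of J24 fit (value 45) ; 0 remain.
Total value = 62.

62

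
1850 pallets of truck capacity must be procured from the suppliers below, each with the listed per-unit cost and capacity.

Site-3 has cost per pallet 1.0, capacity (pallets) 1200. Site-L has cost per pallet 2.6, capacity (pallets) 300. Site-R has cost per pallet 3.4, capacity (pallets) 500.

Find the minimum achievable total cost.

3170

Cheapest first:
Take 1200 from Site-3 at 1.0 — need 650 more.
Site-L (2.6): use full 300 — 350 pallets to go.
Site-R (3.4): take the remaining 350 — done.
Cost = 1200×1.0 + 300×2.6 + 350×3.4 = 3170.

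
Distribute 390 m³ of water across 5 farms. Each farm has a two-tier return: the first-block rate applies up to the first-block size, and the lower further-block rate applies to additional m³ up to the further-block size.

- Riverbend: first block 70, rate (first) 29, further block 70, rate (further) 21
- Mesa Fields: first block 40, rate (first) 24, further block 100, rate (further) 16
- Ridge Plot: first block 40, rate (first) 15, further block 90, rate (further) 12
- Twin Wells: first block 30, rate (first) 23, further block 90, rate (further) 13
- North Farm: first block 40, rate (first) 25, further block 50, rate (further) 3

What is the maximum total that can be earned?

8350

Order all 10 blocks by rate: Riverbend/T1 29 > North Farm/T1 25 > Mesa Fields/T1 24 > Twin Wells/T1 23 > Riverbend/T2 21 > Mesa Fields/T2 16 > Ridge Plot/T1 15 > Twin Wells/T2 13 > Ridge Plot/T2 12 > North Farm/T2 3.
Fill Riverbend T1 block (70 at 29) — 320 left.
Fill North Farm T1 block (40 at 25) — 280 left.
Mesa Fields/T1 (24): +40 — 240 left.
Fill Twin Wells T1 block (30 at 23) — 210 left.
Fill Riverbend T2 block (70 at 21) — 140 left.
Mesa Fields T2 at 16: fill all 100 — 40 left.
Fill Ridge Plot T1 block (40 at 15) — 0 left.
Total = 29×70 + 25×40 + 24×40 + 23×30 + 21×70 + 16×100 + 15×40 = 8350.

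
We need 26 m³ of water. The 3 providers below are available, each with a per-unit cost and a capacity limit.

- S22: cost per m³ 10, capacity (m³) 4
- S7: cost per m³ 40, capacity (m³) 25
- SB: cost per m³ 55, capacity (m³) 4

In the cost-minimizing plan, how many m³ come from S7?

Cheapest first:
S22 (10): use full 4 — 22 m³ to go.
Take 22 from S7 at 40 to finish.
SB: unused.

22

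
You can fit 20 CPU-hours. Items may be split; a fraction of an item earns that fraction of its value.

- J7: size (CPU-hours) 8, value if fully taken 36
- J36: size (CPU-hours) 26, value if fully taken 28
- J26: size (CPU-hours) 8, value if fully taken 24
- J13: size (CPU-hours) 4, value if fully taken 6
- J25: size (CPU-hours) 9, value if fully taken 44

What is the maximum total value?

89

Best value per unit of size first: J25 44/9≈4.89, J7 36/8≈4.5, J26 24/8≈3, J13 6/4≈1.5, J36 28/26≈1.08.
J25: take in full, 9 CPU-hours for value 44 → 11 left.
Take all of J7 (8 CPU-hours, value 36) → 3 CPU-hours left.
3 CPU-hours left: a 3/8 share of J26 gives 24×3/8 = 9.
Total value = 89.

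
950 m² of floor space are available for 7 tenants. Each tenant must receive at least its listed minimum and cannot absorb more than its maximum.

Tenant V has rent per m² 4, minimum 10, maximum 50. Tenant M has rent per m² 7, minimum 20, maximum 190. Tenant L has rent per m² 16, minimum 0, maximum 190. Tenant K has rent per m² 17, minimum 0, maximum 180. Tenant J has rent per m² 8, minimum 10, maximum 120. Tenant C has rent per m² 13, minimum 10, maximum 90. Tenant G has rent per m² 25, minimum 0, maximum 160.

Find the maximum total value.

13640

Meeting every minimum uses 10+20+0+0+10+10+0 = 50 m², leaving 900.
Order the tenants by rent per m²: Tenant G 25 > Tenant K 17 > Tenant L 16 > Tenant C 13 > Tenant J 8 > Tenant M 7 > Tenant V 4.
Give Tenant G 160 more to hit its cap of 160 ; 740 left.
Tenant K takes 180 more to reach its cap of 180 ; 560 left.
Give Tenant L 190 more to hit its cap of 190 ; 370 left.
Tenant C: +80 to 90 (cap) ; 290 left.
Tenant J takes 110 more to reach its cap of 120 ; 180 left.
Tenant M: +170 to 190 (cap) ; 10 left.
Only 10 left; Tenant V takes them to reach 20.
Total = 4×20 + 7×190 + 16×190 + 17×180 + 8×120 + 13×90 + 25×160 = 13640.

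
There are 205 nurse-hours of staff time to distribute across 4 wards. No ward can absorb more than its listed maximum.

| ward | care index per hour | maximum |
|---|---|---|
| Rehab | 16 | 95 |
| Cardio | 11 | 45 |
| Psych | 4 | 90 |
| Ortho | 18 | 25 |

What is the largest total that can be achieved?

Order the wards by care index per hour: Ortho 18 > Rehab 16 > Cardio 11 > Psych 4.
Ortho takes 25 to reach its cap of 25 — 180 left.
Rehab: +95 to 95 (cap) — 85 left.
Cardio takes 45 to reach its cap of 45 — 40 left.
Psych: +40 (room for 90) → 40. Pool exhausted.
Total = 16×95 + 11×45 + 4×40 + 18×25 = 2625.

2625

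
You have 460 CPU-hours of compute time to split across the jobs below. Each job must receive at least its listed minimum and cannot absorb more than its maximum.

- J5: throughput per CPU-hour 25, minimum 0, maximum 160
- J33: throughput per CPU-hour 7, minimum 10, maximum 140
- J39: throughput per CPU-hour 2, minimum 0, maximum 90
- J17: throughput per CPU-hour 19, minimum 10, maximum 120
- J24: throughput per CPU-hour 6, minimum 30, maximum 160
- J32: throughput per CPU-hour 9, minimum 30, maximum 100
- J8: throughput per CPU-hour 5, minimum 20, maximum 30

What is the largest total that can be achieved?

Meeting every minimum uses 0+10+0+10+30+30+20 = 100 CPU-hours, leaving 360.
Highest throughput per CPU-hour first: J5 25 > J17 19 > J32 9 > J33 7 > J24 6 > J8 5 > J39 2.
Give J5 160 more to hit its cap of 160 — 200 left.
Give J17 110 more to hit its cap of 120 — 90 left.
J32: +70 to 100 (cap) — 20 left.
J33 has room for 130 more but only 20 remain, so it gets 30.
Total = 25×160 + 7×30 + 19×120 + 6×30 + 9×100 + 5×20 = 7670.

7670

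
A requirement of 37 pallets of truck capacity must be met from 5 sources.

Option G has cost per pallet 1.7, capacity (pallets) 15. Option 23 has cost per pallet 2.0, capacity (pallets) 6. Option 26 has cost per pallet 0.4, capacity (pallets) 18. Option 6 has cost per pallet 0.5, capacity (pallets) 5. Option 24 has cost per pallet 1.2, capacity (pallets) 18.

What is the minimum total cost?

26.5

Cheapest first:
Option 26 (0.4): use full 18 → 19 pallets to go.
Option 6 (0.5): use full 5 → 14 pallets to go.
Take 14 from Option 24 at 1.2 to finish.
Option G, Option 23: unused.
Cost = 18×0.4 + 5×0.5 + 14×1.2 = 26.5.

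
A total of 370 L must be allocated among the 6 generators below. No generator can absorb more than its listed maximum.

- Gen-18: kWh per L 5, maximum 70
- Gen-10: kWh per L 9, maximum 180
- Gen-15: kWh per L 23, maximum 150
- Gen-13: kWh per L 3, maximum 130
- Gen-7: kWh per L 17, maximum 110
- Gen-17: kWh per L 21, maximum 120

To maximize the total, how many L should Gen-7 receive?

Highest kWh per L first: Gen-15 23 > Gen-17 21 > Gen-7 17 > Gen-10 9 > Gen-18 5 > Gen-13 3.
Gen-15 takes 150 to reach its cap of 150 → 220 left.
Gen-17: +120 to 120 (cap) → 100 left.
Gen-7: +100 (room for 110) → 100. Pool exhausted.

100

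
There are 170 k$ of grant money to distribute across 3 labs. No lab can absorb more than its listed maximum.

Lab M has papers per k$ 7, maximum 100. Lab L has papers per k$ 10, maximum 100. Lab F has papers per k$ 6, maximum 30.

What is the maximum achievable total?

1490

Order the labs by papers per k$: Lab L 10 > Lab M 7 > Lab F 6.
Lab L takes 100 to reach its cap of 100 — 70 left.
Lab M has room for 100 but only 70 remain, so it gets 70.
Total = 7×70 + 10×100 = 1490.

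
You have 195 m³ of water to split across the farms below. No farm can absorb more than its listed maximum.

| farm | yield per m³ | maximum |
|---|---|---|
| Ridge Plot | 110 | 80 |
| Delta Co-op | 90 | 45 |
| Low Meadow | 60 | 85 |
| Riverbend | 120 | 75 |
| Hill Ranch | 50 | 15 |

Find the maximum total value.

21400

Order the farms by yield per m³: Riverbend 120 > Ridge Plot 110 > Delta Co-op 90 > Low Meadow 60 > Hill Ranch 50.
Riverbend takes 75 to reach its cap of 75 → 120 left.
Ridge Plot: +80 to 80 (cap) → 40 left.
Delta Co-op has room for 45 but only 40 remain, so it gets 40.
Total = 110×80 + 90×40 + 120×75 = 21400.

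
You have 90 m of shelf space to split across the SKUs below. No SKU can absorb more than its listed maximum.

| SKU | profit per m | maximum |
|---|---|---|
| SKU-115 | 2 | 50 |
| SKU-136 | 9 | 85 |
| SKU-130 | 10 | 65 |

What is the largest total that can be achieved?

875

Rank by profit per m: SKU-130 10 > SKU-136 9 > SKU-115 2.
SKU-130: +65 to 65 (cap) — 25 left.
SKU-136: +25 (room for 85) → 25. Pool exhausted.
Total = 9×25 + 10×65 = 875.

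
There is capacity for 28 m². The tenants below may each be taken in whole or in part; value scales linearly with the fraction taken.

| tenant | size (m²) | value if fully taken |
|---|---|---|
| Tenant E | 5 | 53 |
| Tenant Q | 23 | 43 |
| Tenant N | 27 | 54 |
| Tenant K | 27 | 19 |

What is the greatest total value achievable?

Best value per unit of size first: Tenant E 53/5≈10.6, Tenant N 54/27≈2, Tenant Q 43/23≈1.87, Tenant K 19/27≈0.704.
Tenant E: take in full, 5 m² for value 53 — 23 left.
23 m² left: a 23/27 share of Tenant N gives 54×23/27 = 46.
Total value = 99.

99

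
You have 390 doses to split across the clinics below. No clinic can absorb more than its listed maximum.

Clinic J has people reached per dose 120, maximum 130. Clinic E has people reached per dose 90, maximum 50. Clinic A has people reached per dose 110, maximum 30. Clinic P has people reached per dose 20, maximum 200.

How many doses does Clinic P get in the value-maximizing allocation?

180

Order the clinics by people reached per dose: Clinic J 120 > Clinic A 110 > Clinic E 90 > Clinic P 20.
Give Clinic J 130 to hit its cap of 130 ; 260 left.
Clinic A takes 30 to reach its cap of 30 ; 230 left.
Clinic E: +50 to 50 (cap) ; 180 left.
Only 180 left; Clinic P takes them to reach 180.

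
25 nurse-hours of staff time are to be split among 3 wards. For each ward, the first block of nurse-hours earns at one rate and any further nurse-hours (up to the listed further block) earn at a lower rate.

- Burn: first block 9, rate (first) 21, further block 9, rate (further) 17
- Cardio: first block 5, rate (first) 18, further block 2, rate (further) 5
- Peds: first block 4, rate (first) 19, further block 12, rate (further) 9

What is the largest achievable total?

Rank every tier by rate: Burn/tier1 21 > Peds/tier1 19 > Cardio/tier1 18 > Burn/tier2 17 > Peds/tier2 9 > Cardio/tier2 5.
Burn tier1 at 21: fill all 9 ; 16 left.
Fill Peds tier1 block (4 at 19) ; 12 left.
Fill Cardio tier1 block (5 at 18) ; 7 left.
7 remain; put them into Burn tier2 at 17.
Total = 21×9 + 19×4 + 18×5 + 17×7 = 474.

474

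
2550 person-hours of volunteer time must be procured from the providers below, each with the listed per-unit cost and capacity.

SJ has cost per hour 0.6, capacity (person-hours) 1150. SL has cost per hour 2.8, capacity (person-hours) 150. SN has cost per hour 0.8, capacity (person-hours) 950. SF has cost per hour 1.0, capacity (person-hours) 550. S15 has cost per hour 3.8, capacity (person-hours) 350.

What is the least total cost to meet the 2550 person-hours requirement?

1900

Cheapest first:
SJ at 0.6: take all 1150 person-hours → 1400 still needed.
SN (0.8): use full 950 → 450 person-hours to go.
Take 450 from SF at 1.0 to finish.
SL, S15: unused.
Cost = 1150×0.6 + 950×0.8 + 450×1.0 = 1900.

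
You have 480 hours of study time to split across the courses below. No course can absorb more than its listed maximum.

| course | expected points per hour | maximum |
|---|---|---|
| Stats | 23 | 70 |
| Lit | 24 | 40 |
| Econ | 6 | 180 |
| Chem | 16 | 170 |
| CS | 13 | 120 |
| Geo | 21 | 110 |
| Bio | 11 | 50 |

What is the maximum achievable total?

8770

Highest expected points per hour first: Lit 24 > Stats 23 > Geo 21 > Chem 16 > CS 13 > Bio 11 > Econ 6.
Lit takes 40 to reach its cap of 40 → 440 left.
Stats: +70 to 70 (cap) → 370 left.
Geo: +110 to 110 (cap) → 260 left.
Give Chem 170 to hit its cap of 170 → 90 left.
Only 90 left; CS takes them to reach 90.
Total = 23×70 + 24×40 + 16×170 + 13×90 + 21×110 = 8770.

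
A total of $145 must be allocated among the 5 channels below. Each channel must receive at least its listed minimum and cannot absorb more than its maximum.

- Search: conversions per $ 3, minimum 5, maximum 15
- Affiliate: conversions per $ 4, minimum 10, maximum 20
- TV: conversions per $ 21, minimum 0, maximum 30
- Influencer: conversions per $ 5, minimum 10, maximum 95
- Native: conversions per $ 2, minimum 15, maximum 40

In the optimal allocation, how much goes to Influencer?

85

Meeting every minimum uses 5+10+0+10+15 = 40 $, leaving 105.
Order the channels by conversions per $: TV 21 > Influencer 5 > Affiliate 4 > Search 3 > Native 2.
Give TV 30 more to hit its cap of 30 — 75 left.
Influencer: +75 (room for 85) → 85. Pool exhausted.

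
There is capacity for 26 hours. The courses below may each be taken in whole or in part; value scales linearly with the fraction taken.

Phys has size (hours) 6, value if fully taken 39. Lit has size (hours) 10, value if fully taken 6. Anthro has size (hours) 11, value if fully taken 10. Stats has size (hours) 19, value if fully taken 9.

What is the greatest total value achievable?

Best value per unit of size first: Phys 39/6≈6.5, Anthro 10/11≈0.909, Lit 6/10≈0.6, Stats 9/19≈0.474.
All 6 hours of Phys fit (value 39) — 20 remain.
Anthro: take in full, 11 hours for value 10 — 9 left.
Only 9 hours remain; take 9/10 of Lit for value 6×9/10 = 5.4.
Total value = 54.4.

54.4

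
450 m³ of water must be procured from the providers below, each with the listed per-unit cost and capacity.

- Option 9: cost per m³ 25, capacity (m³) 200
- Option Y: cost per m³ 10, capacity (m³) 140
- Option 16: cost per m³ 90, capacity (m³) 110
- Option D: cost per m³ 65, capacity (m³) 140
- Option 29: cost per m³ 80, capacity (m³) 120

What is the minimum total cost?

13550

Fill from the cheapest provider first.
Take 140 from Option Y at 10 ; need 310 more.
Option 9 (25): use full 200 ; 110 m³ to go.
Option D at 65: take 110 of its 140 ; requirement met.
Option 29, Option 16: unused.
Cost = 140×10 + 200×25 + 110×65 = 13550.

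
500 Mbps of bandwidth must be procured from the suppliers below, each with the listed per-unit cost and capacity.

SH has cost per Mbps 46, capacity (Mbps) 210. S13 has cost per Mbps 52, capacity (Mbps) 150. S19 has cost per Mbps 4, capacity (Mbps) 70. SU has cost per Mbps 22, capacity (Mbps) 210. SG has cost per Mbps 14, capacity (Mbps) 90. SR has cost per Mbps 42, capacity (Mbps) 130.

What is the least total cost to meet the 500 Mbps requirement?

11620

Use suppliers in increasing cost order.
S19 at 4: take all 70 Mbps — 430 still needed.
Take 90 from SG at 14 — need 340 more.
SU at 22: take all 210 Mbps — 130 still needed.
SR at 42: take all 130 Mbps — 0 still needed.
SH, S13: unused.
Cost = 70×4 + 90×14 + 210×22 + 130×42 = 11620.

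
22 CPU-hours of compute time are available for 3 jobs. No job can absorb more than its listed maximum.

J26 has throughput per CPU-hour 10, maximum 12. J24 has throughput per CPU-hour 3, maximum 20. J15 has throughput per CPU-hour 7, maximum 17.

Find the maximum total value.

Highest throughput per CPU-hour first: J26 10 > J15 7 > J24 3.
J26: +12 to 12 (cap) — 10 left.
J15: +10 (room for 17) → 10. Pool exhausted.
Total = 10×12 + 7×10 = 190.

190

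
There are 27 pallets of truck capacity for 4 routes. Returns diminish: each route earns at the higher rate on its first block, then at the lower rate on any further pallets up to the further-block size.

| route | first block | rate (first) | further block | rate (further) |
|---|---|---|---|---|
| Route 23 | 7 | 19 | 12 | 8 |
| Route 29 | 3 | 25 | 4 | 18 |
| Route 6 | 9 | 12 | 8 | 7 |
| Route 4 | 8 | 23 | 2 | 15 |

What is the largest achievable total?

530

Order all 8 blocks by rate: Route 29/first 25 > Route 4/first 23 > Route 23/first 19 > Route 29/second 18 > Route 4/second 15 > Route 6/first 12 > Route 23/second 8 > Route 6/second 7.
Route 29/first (25): +3 ; 24 left.
Fill Route 4 first block (8 at 23) ; 16 left.
Route 23/first (19): +7 ; 9 left.
Route 29/second (18): +4 ; 5 left.
Fill Route 4 second block (2 at 15) ; 3 left.
3 remain; put them into Route 6 first at 12.
Total = 25×3 + 23×8 + 19×7 + 18×4 + 15×2 + 12×3 = 530.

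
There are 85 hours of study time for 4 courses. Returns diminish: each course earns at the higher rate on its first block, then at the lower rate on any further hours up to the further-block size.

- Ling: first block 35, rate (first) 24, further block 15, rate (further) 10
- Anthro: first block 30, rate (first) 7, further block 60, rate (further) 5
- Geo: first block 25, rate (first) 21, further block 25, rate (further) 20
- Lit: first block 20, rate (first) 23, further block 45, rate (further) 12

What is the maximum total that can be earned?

1925

Rank every tier by rate: Ling/first 24 > Lit/first 23 > Geo/first 21 > Geo/second 20 > Lit/second 12 > Ling/second 10 > Anthro/first 7 > Anthro/second 5.
Ling/first (24): +35 → 50 left.
Fill Lit first block (20 at 23) → 30 left.
Geo first at 21: fill all 25 → 5 left.
Geo/second: +5 of 25 at 20; pool empty.
Total = 24×35 + 23×20 + 21×25 + 20×5 = 1925.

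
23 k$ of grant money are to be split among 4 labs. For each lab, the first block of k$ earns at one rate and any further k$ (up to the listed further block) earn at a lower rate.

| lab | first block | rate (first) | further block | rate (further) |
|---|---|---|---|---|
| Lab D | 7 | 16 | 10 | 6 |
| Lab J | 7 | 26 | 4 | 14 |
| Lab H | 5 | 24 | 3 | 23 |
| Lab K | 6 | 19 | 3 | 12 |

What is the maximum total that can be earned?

517

Rank every tier by rate: Lab J/T1 26 > Lab H/T1 24 > Lab H/T2 23 > Lab K/T1 19 > Lab D/T1 16 > Lab J/T2 14 > Lab K/T2 12 > Lab D/T2 6.
Lab J/T1 (26): +7 → 16 left.
Lab H/T1 (24): +5 → 11 left.
Lab H/T2 (23): +3 → 8 left.
Lab K/T1 (19): +6 → 2 left.
2 remain; put them into Lab D T1 at 16.
Total = 26×7 + 24×5 + 23×3 + 19×6 + 16×2 = 517.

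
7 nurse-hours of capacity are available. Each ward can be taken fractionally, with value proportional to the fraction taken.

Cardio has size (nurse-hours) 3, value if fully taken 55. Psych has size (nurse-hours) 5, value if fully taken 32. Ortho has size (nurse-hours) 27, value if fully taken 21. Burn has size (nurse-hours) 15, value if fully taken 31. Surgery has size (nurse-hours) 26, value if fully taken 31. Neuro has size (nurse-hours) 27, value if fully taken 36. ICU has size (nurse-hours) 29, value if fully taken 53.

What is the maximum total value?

80.6

Sort by value density: Cardio 55/3≈18.3, Psych 32/5≈6.4, Burn 31/15≈2.07, ICU 53/29≈1.83, Neuro 36/27≈1.33, Surgery 31/26≈1.19, Ortho 21/27≈0.778.
Cardio: take in full, 3 nurse-hours for value 55 → 4 left.
Only 4 nurse-hours remain; take 4/5 of Psych for value 32×4/5 = 25.6.
Total value = 80.6.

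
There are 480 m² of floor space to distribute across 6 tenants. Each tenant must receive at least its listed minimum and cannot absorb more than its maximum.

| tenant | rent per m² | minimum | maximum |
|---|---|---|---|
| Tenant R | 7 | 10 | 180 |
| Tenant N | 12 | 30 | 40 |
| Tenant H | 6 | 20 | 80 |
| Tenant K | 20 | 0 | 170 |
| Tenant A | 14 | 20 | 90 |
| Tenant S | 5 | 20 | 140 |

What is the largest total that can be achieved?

6340

Meeting every minimum uses 10+30+20+0+20+20 = 100 m², leaving 380.
Rank by rent per m²: Tenant K 20 > Tenant A 14 > Tenant N 12 > Tenant R 7 > Tenant H 6 > Tenant S 5.
Give Tenant K 170 more to hit its cap of 170 → 210 left.
Tenant A takes 70 more to reach its cap of 90 → 140 left.
Give Tenant N 10 more to hit its cap of 40 → 130 left.
Tenant R has room for 170 more but only 130 remain, so it gets 140.
Total = 7×140 + 12×40 + 6×20 + 20×170 + 14×90 + 5×20 = 6340.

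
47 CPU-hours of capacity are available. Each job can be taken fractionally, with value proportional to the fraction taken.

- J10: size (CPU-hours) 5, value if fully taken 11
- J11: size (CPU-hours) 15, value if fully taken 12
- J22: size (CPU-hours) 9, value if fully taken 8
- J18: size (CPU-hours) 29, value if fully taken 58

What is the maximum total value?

80.2

Rank by value-to-size ratio: J10 11/5≈2.2, J18 58/29≈2, J22 8/9≈0.889, J11 12/15≈0.8.
J10: take in full, 5 CPU-hours for value 11 → 42 left.
Take all of J18 (29 CPU-hours, value 58) → 13 CPU-hours left.
Take all of J22 (9 CPU-hours, value 8) → 4 CPU-hours left.
4 CPU-hours left: a 4/15 share of J11 gives 12×4/15 = 3.2.
Total value = 80.2.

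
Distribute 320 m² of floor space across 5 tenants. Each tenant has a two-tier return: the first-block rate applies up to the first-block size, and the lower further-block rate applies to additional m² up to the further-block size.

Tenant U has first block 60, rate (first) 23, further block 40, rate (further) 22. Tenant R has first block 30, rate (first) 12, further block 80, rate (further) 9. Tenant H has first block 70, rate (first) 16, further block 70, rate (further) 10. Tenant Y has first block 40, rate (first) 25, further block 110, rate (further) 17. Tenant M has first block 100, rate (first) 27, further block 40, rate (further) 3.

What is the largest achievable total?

7320

Rank every tier by rate: Tenant M/tier1 27 > Tenant Y/tier1 25 > Tenant U/tier1 23 > Tenant U/tier2 22 > Tenant Y/tier2 17 > Tenant H/tier1 16 > Tenant R/tier1 12 > Tenant H/tier2 10 > Tenant R/tier2 9 > Tenant M/tier2 3.
Fill Tenant M tier1 block (100 at 27) → 220 left.
Tenant Y/tier1 (25): +40 → 180 left.
Fill Tenant U tier1 block (60 at 23) → 120 left.
Tenant U tier2 at 22: fill all 40 → 80 left.
Tenant Y tier2 at 17: only 80 left, fill 80.
Total = 27×100 + 25×40 + 23×60 + 22×40 + 17×80 = 7320.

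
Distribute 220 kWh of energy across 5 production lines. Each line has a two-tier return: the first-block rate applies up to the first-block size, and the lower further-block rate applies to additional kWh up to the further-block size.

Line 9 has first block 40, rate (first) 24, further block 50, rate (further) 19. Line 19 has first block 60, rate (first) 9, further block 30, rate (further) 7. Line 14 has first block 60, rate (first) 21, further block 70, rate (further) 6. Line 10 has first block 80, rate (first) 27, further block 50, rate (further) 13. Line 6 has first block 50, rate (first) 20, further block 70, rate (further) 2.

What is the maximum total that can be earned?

5180

Treat each block as its own option and order by rate: Line 10/first 27 > Line 9/first 24 > Line 14/first 21 > Line 6/first 20 > Line 9/second 19 > Line 10/second 13 > Line 19/first 9 > Line 19/second 7 > Line 14/second 6 > Line 6/second 2.
Fill Line 10 first block (80 at 27) — 140 left.
Line 9 first at 24: fill all 40 — 100 left.
Line 14 first at 21: fill all 60 — 40 left.
Line 6/first: +40 of 50 at 20; pool empty.
Total = 27×80 + 24×40 + 21×60 + 20×40 = 5180.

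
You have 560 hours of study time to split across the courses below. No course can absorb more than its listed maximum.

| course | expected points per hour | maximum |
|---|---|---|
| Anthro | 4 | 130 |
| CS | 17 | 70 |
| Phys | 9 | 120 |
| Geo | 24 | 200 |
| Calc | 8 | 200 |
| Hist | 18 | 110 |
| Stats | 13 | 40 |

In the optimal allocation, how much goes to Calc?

20

Rank by expected points per hour: Geo 24 > Hist 18 > CS 17 > Stats 13 > Phys 9 > Calc 8 > Anthro 4.
Geo takes 200 to reach its cap of 200 ; 360 left.
Give Hist 110 to hit its cap of 110 ; 250 left.
CS takes 70 to reach its cap of 70 ; 180 left.
Give Stats 40 to hit its cap of 40 ; 140 left.
Phys: +120 to 120 (cap) ; 20 left.
Calc has room for 200 but only 20 remain, so it gets 20.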